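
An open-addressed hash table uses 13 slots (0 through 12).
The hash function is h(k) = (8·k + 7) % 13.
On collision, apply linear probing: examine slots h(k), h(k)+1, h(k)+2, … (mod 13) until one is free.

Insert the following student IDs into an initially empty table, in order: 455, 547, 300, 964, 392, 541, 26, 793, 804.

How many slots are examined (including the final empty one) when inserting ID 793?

3

455 hashes to 7; slot 7 is free → place at 7.
547 hashes to 2; slot 2 is free → place at 2.
300 hashes to 2; 2 taken → place at 3.
964 hashes to 10; slot 10 is free → place at 10.
392 hashes to 10; 10 taken → place at 11.
541 hashes to 6; slot 6 is free → place at 6.
26 hashes to 7; 7 taken → place at 8.
793 hashes to 7; 7,8 taken → place at 9.
804 hashes to 4; slot 4 is free → place at 4.
Table: [—, —, 547, 300, 804, —, 541, 455, 26, 793, 964, 392, —]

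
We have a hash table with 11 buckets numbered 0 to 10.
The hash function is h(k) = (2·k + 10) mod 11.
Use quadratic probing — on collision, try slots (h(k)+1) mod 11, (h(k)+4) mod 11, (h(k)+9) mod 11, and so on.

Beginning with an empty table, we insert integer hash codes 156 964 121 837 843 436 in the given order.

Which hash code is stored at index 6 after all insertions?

843

Insert 156: h=3, slot 3 empty => index 3.
Insert 964: h=2, slot 2 empty => index 2.
Insert 121: h=10, slot 10 empty => index 10.
Insert 837: h=1, slot 1 empty => index 1.
Insert 843: h=2, slots 2,3 occupied => index 6.
Insert 436: h=2, slots 2,3,6 occupied => index 0.
Table: [436, 837, 964, 156, -, -, 843, -, -, -, 121]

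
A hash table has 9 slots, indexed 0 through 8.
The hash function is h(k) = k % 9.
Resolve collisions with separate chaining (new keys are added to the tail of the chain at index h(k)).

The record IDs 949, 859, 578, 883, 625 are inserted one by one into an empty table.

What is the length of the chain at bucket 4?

3

949 -> bucket 4
859 -> bucket 4 (collision)
578 -> bucket 2
883 -> bucket 1
625 -> bucket 4 (collision)
Final buckets:
0: -
1: 883
2: 578
3: -
4: 949 -> 859 -> 625
5: -
6: -
7: -
8: -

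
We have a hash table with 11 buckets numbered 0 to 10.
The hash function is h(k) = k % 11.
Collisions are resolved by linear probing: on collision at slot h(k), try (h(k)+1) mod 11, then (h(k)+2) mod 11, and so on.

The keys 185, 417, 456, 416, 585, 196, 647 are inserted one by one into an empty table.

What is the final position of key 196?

1

185 hashes to 9; slot 9 is free => place at 9.
417 hashes to 10; slot 10 is free => place at 10.
456 hashes to 5; slot 5 is free => place at 5.
416 hashes to 9; 9,10 taken => place at 0.
585 hashes to 2; slot 2 is free => place at 2.
196 hashes to 9; 9,10,0 taken => place at 1.
647 hashes to 9; 9,10,0,1,2 taken => place at 3.
Table: [416, 196, 585, 647, _, 456, _, _, _, 185, 417]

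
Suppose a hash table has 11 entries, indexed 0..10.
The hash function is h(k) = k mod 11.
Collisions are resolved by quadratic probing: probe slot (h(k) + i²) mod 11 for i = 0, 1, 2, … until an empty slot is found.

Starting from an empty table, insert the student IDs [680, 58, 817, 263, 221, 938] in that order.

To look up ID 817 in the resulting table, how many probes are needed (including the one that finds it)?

2

680: h=9 → slot 9
58: h=3 → slot 3
817: h=3, probe 3,4 → slot 4
263: h=10 → slot 10
221: h=1 → slot 1
938: h=3, probe 3,4,7 → slot 7
Table: [∅, 221, ∅, 58, 817, ∅, ∅, 938, ∅, 680, 263]
Lookup 817: h=3, probe 3,4 → found at 4.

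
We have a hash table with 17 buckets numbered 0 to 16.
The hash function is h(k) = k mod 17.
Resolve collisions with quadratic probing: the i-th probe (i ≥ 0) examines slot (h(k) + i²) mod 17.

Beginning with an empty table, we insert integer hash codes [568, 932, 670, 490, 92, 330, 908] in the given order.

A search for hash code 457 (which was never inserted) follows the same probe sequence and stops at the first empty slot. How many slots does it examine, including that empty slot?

568: h=7 => slot 7
932: h=14 => slot 14
670: h=7, probe 7,8 => slot 8
490: h=14, probe 14,15 => slot 15
92: h=7, probe 7,8,11 => slot 11
330: h=7, probe 7,8,11,16 => slot 16
908: h=7, probe 7,8,11,16,6 => slot 6
Table: [_, _, _, _, _, _, 908, 568, 670, _, _, 92, _, _, 932, 490, 330]
Lookup 457: h=15, probe 15,16,2 → slot 2 empty, not found.

3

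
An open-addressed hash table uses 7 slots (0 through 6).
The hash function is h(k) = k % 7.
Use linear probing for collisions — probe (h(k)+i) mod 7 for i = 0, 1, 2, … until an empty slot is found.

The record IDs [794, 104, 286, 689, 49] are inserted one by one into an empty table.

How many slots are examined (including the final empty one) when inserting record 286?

794: h=3 -> slot 3
104: h=6 -> slot 6
286: h=6, probe 6,0 -> slot 0
689: h=3, probe 3,4 -> slot 4
49: h=0, probe 0,1 -> slot 1
Table: [286, 49, _, 794, 689, _, 104]

2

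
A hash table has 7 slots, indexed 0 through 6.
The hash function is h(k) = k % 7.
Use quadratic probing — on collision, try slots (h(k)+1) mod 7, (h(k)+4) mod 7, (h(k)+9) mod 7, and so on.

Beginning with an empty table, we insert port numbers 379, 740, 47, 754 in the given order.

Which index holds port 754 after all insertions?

2

379 hashes to 1; slot 1 is free => place at 1.
740 hashes to 5; slot 5 is free => place at 5.
47 hashes to 5; 5 taken => place at 6.
754 hashes to 5; 5,6 taken => place at 2.
Table: [., 379, 754, ., ., 740, 47]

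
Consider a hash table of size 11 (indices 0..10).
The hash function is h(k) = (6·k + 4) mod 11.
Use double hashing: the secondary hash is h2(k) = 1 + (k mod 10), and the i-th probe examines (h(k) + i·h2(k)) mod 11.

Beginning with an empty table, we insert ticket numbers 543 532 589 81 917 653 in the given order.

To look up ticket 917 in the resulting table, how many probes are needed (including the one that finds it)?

2

Insert 543: h=6, slot 6 empty => index 6.
Insert 532: h=6, h2=3, slot 6 occupied => index 9.
Insert 589: h=7, slot 7 empty => index 7.
Insert 81: h=6, h2=2, slot 6 occupied => index 8.
Insert 917: h=6, h2=8, slot 6 occupied => index 3.
Insert 653: h=6, h2=4, slot 6 occupied => index 10.
Table: [_, _, _, 917, _, _, 543, 589, 81, 532, 653]
Lookup 917: h=6, h2=8, probe 6,3 → found at 3.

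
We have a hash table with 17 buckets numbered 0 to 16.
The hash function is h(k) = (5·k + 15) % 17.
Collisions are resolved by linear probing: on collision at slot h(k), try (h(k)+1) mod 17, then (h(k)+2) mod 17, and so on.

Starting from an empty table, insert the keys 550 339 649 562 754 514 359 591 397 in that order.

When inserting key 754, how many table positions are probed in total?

2

Insert 550: h=11, slot 11 empty => index 11.
Insert 339: h=10, slot 10 empty => index 10.
Insert 649: h=13, slot 13 empty => index 13.
Insert 562: h=3, slot 3 empty => index 3.
Insert 754: h=11, slot 11 occupied => index 12.
Insert 514: h=1, slot 1 empty => index 1.
Insert 359: h=8, slot 8 empty => index 8.
Insert 591: h=12, slots 12,13 occupied => index 14.
Insert 397: h=11, slots 11,12,13,14 occupied => index 15.
Table: [∅, 514, ∅, 562, ∅, ∅, ∅, ∅, 359, ∅, 339, 550, 754, 649, 591, 397, ∅]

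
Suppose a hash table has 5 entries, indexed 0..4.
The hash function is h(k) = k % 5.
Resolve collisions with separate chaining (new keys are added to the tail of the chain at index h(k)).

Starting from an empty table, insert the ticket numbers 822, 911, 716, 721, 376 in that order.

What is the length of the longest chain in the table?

4

Insert 822: h=2, bucket 2 empty -> new chain.
Insert 911: h=1, bucket 1 empty -> new chain.
Insert 716: h=1, bucket 1 nonempty -> append to chain.
Insert 721: h=1, bucket 1 nonempty -> append to chain.
Insert 376: h=1, bucket 1 nonempty -> append to chain.
Final buckets:
0: -
1: 911 -> 716 -> 721 -> 376
2: 822
3: -
4: -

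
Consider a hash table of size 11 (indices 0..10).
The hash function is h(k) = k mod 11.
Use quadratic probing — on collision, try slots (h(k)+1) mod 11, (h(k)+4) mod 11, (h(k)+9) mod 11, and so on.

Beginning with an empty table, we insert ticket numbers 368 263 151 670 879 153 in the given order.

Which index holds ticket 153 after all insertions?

4

368: h=5 => slot 5
263: h=10 => slot 10
151: h=8 => slot 8
670: h=10, probe 10,0 => slot 0
879: h=10, probe 10,0,3 => slot 3
153: h=10, probe 10,0,3,8,4 => slot 4
Table: [670, ., ., 879, 153, 368, ., ., 151, ., 263]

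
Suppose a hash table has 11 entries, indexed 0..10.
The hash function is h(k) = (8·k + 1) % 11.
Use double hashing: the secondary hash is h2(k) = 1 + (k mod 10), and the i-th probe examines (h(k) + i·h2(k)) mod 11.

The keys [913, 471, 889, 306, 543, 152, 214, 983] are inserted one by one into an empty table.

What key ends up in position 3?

306

Insert 913: h=1, slot 1 empty => index 1.
Insert 471: h=7, slot 7 empty => index 7.
Insert 889: h=7, h2=10, slot 7 occupied => index 6.
Insert 306: h=7, h2=7, slot 7 occupied => index 3.
Insert 543: h=0, slot 0 empty => index 0.
Insert 152: h=7, h2=3, slot 7 occupied => index 10.
Insert 214: h=8, slot 8 empty => index 8.
Insert 983: h=0, h2=4, slot 0 occupied => index 4.
Table: [543, 913, _, 306, 983, _, 889, 471, 214, _, 152]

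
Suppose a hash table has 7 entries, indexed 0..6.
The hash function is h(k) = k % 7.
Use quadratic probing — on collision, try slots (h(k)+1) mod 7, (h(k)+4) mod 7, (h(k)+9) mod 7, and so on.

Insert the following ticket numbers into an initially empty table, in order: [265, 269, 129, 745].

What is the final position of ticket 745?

265 hashes to 6; slot 6 is free → place at 6.
269 hashes to 3; slot 3 is free → place at 3.
129 hashes to 3; 3 taken → place at 4.
745 hashes to 3; 3,4 taken → place at 0.
Table: [745, ∅, ∅, 269, 129, ∅, 265]

0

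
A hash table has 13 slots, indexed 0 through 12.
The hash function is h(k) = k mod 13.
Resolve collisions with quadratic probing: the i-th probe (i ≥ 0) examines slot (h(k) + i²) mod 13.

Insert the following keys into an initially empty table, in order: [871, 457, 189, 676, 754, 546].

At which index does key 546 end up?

9

871: h=0 -> slot 0
457: h=2 -> slot 2
189: h=7 -> slot 7
676: h=0, probe 0,1 -> slot 1
754: h=0, probe 0,1,4 -> slot 4
546: h=0, probe 0,1,4,9 -> slot 9
Table: [871, 676, 457, _, 754, _, _, 189, _, 546, _, _, _]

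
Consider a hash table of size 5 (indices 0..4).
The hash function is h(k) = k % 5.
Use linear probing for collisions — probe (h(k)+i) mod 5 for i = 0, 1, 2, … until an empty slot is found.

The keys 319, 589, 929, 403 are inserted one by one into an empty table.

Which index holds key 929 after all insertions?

1

Insert 319: h=4, slot 4 empty => index 4.
Insert 589: h=4, slot 4 occupied => index 0.
Insert 929: h=4, slots 4,0 occupied => index 1.
Insert 403: h=3, slot 3 empty => index 3.
Table: [589, 929, ., 403, 319]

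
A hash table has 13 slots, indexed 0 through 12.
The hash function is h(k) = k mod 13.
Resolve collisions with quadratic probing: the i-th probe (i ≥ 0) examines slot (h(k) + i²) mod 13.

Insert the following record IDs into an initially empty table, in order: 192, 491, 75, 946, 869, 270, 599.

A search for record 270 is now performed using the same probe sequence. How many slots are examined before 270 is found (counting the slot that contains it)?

Insert 192: h=10, slot 10 empty -> index 10.
Insert 491: h=10, slot 10 occupied -> index 11.
Insert 75: h=10, slots 10,11 occupied -> index 1.
Insert 946: h=10, slots 10,11,1 occupied -> index 6.
Insert 869: h=11, slot 11 occupied -> index 12.
Insert 270: h=10, slots 10,11,1,6 occupied -> index 0.
Insert 599: h=1, slot 1 occupied -> index 2.
Table: [270, 75, 599, —, —, —, 946, —, —, —, 192, 491, 869]
Lookup 270: h=10, probe 10,11,1,6,0 → found at 0.

5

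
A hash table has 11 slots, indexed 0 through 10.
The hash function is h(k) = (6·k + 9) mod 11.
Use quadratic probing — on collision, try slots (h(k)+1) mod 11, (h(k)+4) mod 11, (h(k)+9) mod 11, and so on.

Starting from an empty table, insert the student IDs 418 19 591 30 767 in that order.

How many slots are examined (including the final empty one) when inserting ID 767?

4

418: h=9 → slot 9
19: h=2 → slot 2
591: h=2, probe 2,3 → slot 3
30: h=2, probe 2,3,6 → slot 6
767: h=2, probe 2,3,6,0 → slot 0
Table: [767, ., 19, 591, ., ., 30, ., ., 418, .]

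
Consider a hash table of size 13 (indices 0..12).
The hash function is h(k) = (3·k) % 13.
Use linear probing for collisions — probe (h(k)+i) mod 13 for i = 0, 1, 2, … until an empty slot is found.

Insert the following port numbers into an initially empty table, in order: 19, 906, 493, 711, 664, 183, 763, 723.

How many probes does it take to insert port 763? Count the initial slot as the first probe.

6

19: h=5 => slot 5
906: h=1 => slot 1
493: h=10 => slot 10
711: h=1, probe 1,2 => slot 2
664: h=3 => slot 3
183: h=3, probe 3,4 => slot 4
763: h=1, probe 1,2,3,4,5,6 => slot 6
723: h=11 => slot 11
Table: [., 906, 711, 664, 183, 19, 763, ., ., ., 493, 723, .]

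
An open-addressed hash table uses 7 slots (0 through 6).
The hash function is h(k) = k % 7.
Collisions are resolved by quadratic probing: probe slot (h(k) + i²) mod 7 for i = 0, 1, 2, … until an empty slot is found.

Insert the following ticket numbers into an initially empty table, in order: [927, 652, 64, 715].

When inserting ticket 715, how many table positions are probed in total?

3

Insert 927: h=3, slot 3 empty -> index 3.
Insert 652: h=1, slot 1 empty -> index 1.
Insert 64: h=1, slot 1 occupied -> index 2.
Insert 715: h=1, slots 1,2 occupied -> index 5.
Table: [-, 652, 64, 927, -, 715, -]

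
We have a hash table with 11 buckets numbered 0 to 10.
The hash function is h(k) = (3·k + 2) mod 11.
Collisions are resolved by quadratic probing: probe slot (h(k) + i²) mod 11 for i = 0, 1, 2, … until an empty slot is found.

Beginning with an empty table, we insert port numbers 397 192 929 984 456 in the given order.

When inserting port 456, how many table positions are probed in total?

397: h=5 => slot 5
192: h=6 => slot 6
929: h=6, probe 6,7 => slot 7
984: h=6, probe 6,7,10 => slot 10
456: h=6, probe 6,7,10,4 => slot 4
Table: [∅, ∅, ∅, ∅, 456, 397, 192, 929, ∅, ∅, 984]

4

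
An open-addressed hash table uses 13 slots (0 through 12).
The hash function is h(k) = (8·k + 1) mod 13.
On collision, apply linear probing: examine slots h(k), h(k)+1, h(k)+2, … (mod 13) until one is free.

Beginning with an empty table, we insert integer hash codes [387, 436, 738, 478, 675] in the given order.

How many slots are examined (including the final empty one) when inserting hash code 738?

2

387: h=3 → slot 3
436: h=5 → slot 5
738: h=3, probe 3,4 → slot 4
478: h=3, probe 3,4,5,6 → slot 6
675: h=6, probe 6,7 → slot 7
Table: [-, -, -, 387, 738, 436, 478, 675, -, -, -, -, -]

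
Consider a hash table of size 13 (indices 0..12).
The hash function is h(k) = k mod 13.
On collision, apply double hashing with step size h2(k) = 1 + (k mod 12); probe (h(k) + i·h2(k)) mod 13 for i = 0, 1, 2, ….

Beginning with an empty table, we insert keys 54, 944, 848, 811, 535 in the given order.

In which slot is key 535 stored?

10

54: h=2 -> slot 2
944: h=8 -> slot 8
848: h=3 -> slot 3
811: h=5 -> slot 5
535: h=2, h2=8, probe 2,10 -> slot 10
Table: [_, _, 54, 848, _, 811, _, _, 944, _, 535, _, _]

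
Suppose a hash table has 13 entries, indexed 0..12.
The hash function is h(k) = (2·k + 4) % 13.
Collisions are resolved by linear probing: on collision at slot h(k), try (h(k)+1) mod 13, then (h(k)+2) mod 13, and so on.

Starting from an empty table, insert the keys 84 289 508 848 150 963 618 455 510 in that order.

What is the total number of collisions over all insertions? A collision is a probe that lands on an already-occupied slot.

7

84 hashes to 3; slot 3 is free -> place at 3.
289 hashes to 10; slot 10 is free -> place at 10.
508 hashes to 6; slot 6 is free -> place at 6.
848 hashes to 10; 10 taken -> place at 11.
150 hashes to 5; slot 5 is free -> place at 5.
963 hashes to 6; 6 taken -> place at 7.
618 hashes to 5; 5,6,7 taken -> place at 8.
455 hashes to 4; slot 4 is free -> place at 4.
510 hashes to 10; 10,11 taken -> place at 12.
Table: [-, -, -, 84, 455, 150, 508, 963, 618, -, 289, 848, 510]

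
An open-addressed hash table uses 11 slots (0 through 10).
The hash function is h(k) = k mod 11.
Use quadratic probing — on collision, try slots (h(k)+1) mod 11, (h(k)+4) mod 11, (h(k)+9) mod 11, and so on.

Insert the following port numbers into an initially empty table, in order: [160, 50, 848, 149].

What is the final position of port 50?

7

Insert 160: h=6, slot 6 empty -> index 6.
Insert 50: h=6, slot 6 occupied -> index 7.
Insert 848: h=1, slot 1 empty -> index 1.
Insert 149: h=6, slots 6,7 occupied -> index 10.
Table: [_, 848, _, _, _, _, 160, 50, _, _, 149]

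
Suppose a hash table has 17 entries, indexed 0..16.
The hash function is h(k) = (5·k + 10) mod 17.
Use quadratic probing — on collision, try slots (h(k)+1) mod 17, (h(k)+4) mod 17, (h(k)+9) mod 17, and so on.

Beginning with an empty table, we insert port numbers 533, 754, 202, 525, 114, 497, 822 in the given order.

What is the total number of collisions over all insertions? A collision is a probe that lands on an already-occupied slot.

4

533: h=6 -> slot 6
754: h=6, probe 6,7 -> slot 7
202: h=0 -> slot 0
525: h=0, probe 0,1 -> slot 1
114: h=2 -> slot 2
497: h=13 -> slot 13
822: h=6, probe 6,7,10 -> slot 10
Table: [202, 525, 114, -, -, -, 533, 754, -, -, 822, -, -, 497, -, -, -]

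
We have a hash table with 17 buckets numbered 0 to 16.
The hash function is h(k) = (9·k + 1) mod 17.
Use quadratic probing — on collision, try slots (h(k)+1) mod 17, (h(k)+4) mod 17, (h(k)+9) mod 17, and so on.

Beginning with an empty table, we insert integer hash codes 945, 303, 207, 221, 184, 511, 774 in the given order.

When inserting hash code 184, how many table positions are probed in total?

Insert 945: h=6, slot 6 empty → index 6.
Insert 303: h=8, slot 8 empty → index 8.
Insert 207: h=11, slot 11 empty → index 11.
Insert 221: h=1, slot 1 empty → index 1.
Insert 184: h=8, slot 8 occupied → index 9.
Insert 511: h=10, slot 10 empty → index 10.
Insert 774: h=14, slot 14 empty → index 14.
Table: [-, 221, -, -, -, -, 945, -, 303, 184, 511, 207, -, -, 774, -, -]

2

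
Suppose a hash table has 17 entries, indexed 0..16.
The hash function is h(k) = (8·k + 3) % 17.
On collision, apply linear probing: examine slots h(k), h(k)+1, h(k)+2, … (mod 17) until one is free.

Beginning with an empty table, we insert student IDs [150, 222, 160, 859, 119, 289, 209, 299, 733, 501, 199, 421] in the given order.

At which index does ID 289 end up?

Insert 150: h=13, slot 13 empty → index 13.
Insert 222: h=11, slot 11 empty → index 11.
Insert 160: h=8, slot 8 empty → index 8.
Insert 859: h=7, slot 7 empty → index 7.
Insert 119: h=3, slot 3 empty → index 3.
Insert 289: h=3, slot 3 occupied → index 4.
Insert 209: h=9, slot 9 empty → index 9.
Insert 299: h=15, slot 15 empty → index 15.
Insert 733: h=2, slot 2 empty → index 2.
Insert 501: h=16, slot 16 empty → index 16.
Insert 199: h=14, slot 14 empty → index 14.
Insert 421: h=5, slot 5 empty → index 5.
Table: [_, _, 733, 119, 289, 421, _, 859, 160, 209, _, 222, _, 150, 199, 299, 501]

4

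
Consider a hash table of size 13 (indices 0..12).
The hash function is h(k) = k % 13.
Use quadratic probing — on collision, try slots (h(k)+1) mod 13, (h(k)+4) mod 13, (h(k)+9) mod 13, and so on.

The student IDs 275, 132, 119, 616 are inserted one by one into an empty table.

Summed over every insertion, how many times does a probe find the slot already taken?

3

Insert 275: h=2, slot 2 empty → index 2.
Insert 132: h=2, slot 2 occupied → index 3.
Insert 119: h=2, slots 2,3 occupied → index 6.
Insert 616: h=5, slot 5 empty → index 5.
Table: [∅, ∅, 275, 132, ∅, 616, 119, ∅, ∅, ∅, ∅, ∅, ∅]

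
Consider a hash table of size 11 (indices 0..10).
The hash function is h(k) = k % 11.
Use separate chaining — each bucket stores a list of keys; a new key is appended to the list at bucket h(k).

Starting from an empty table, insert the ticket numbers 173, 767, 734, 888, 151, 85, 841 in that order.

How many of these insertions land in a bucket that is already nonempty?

Insert 173: h=8, bucket 8 empty → new chain.
Insert 767: h=8, bucket 8 nonempty → append to chain.
Insert 734: h=8, bucket 8 nonempty → append to chain.
Insert 888: h=8, bucket 8 nonempty → append to chain.
Insert 151: h=8, bucket 8 nonempty → append to chain.
Insert 85: h=8, bucket 8 nonempty → append to chain.
Insert 841: h=5, bucket 5 empty → new chain.
Final buckets:
0: _
1: _
2: _
3: _
4: _
5: 841
6: _
7: _
8: 173 -> 767 -> 734 -> 888 -> 151 -> 85
9: _
10: _

5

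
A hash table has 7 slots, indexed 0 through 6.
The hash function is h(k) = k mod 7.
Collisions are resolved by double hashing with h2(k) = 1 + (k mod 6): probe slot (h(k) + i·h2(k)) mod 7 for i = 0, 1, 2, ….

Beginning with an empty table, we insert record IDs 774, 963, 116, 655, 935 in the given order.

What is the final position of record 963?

774 hashes to 4; slot 4 is free => place at 4.
963 hashes to 4, h2=4; 4 taken => place at 1.
116 hashes to 4, h2=3; 4 taken => place at 0.
655 hashes to 4, h2=2; 4 taken => place at 6.
935 hashes to 4, h2=6; 4 taken => place at 3.
Table: [116, 963, —, 935, 774, —, 655]

1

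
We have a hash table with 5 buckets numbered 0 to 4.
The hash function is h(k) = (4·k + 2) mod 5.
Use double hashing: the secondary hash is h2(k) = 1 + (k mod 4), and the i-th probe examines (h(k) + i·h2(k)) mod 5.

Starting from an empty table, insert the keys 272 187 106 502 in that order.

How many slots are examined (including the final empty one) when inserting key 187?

Insert 272: h=0, slot 0 empty → index 0.
Insert 187: h=0, h2=4, slot 0 occupied → index 4.
Insert 106: h=1, slot 1 empty → index 1.
Insert 502: h=0, h2=3, slot 0 occupied → index 3.
Table: [272, 106, ∅, 502, 187]

2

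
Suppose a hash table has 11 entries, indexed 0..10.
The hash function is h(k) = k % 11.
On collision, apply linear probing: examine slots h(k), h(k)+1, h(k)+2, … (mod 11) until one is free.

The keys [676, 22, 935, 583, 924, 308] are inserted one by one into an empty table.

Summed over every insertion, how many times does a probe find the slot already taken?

10

676 hashes to 5; slot 5 is free => place at 5.
22 hashes to 0; slot 0 is free => place at 0.
935 hashes to 0; 0 taken => place at 1.
583 hashes to 0; 0,1 taken => place at 2.
924 hashes to 0; 0,1,2 taken => place at 3.
308 hashes to 0; 0,1,2,3 taken => place at 4.
Table: [22, 935, 583, 924, 308, 676, ∅, ∅, ∅, ∅, ∅]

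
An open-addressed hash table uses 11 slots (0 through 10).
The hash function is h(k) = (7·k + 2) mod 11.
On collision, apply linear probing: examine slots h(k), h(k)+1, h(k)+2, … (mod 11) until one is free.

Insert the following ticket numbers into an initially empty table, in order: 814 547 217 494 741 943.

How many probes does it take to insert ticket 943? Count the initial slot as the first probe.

3

Insert 814: h=2, slot 2 empty → index 2.
Insert 547: h=3, slot 3 empty → index 3.
Insert 217: h=3, slot 3 occupied → index 4.
Insert 494: h=6, slot 6 empty → index 6.
Insert 741: h=8, slot 8 empty → index 8.
Insert 943: h=3, slots 3,4 occupied → index 5.
Table: [—, —, 814, 547, 217, 943, 494, —, 741, —, —]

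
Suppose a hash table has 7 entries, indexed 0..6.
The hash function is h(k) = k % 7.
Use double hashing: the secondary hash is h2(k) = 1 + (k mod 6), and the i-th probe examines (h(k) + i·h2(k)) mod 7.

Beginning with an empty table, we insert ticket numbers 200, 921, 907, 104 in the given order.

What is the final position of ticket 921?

1

Insert 200: h=4, slot 4 empty → index 4.
Insert 921: h=4, h2=4, slot 4 occupied → index 1.
Insert 907: h=4, h2=2, slot 4 occupied → index 6.
Insert 104: h=6, h2=3, slot 6 occupied → index 2.
Table: [-, 921, 104, -, 200, -, 907]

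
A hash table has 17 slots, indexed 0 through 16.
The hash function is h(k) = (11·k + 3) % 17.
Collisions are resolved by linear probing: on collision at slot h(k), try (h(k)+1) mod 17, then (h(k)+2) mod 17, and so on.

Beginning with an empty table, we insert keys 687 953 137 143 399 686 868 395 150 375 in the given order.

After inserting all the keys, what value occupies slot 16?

868

Insert 687: h=12, slot 12 empty => index 12.
Insert 953: h=14, slot 14 empty => index 14.
Insert 137: h=14, slot 14 occupied => index 15.
Insert 143: h=12, slot 12 occupied => index 13.
Insert 399: h=6, slot 6 empty => index 6.
Insert 686: h=1, slot 1 empty => index 1.
Insert 868: h=14, slots 14,15 occupied => index 16.
Insert 395: h=13, slots 13,14,15,16 occupied => index 0.
Insert 150: h=4, slot 4 empty => index 4.
Insert 375: h=14, slots 14,15,16,0,1 occupied => index 2.
Table: [395, 686, 375, _, 150, _, 399, _, _, _, _, _, 687, 143, 953, 137, 868]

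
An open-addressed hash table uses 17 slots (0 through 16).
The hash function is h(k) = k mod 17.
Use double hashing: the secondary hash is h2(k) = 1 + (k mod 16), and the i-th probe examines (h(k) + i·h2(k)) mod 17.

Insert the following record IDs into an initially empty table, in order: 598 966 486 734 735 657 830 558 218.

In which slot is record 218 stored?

598 hashes to 3; slot 3 is free -> place at 3.
966 hashes to 14; slot 14 is free -> place at 14.
486 hashes to 10; slot 10 is free -> place at 10.
734 hashes to 3, h2=15; 3 taken -> place at 1.
735 hashes to 4; slot 4 is free -> place at 4.
657 hashes to 11; slot 11 is free -> place at 11.
830 hashes to 14, h2=15; 14 taken -> place at 12.
558 hashes to 14, h2=15; 14,12,10 taken -> place at 8.
218 hashes to 14, h2=11; 14,8 taken -> place at 2.
Table: [_, 734, 218, 598, 735, _, _, _, 558, _, 486, 657, 830, _, 966, _, _]

2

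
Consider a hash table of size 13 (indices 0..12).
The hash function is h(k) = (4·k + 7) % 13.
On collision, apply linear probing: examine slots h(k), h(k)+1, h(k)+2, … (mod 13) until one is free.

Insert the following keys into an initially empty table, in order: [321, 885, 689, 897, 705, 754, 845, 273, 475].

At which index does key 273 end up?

321 hashes to 4; slot 4 is free → place at 4.
885 hashes to 11; slot 11 is free → place at 11.
689 hashes to 7; slot 7 is free → place at 7.
897 hashes to 7; 7 taken → place at 8.
705 hashes to 6; slot 6 is free → place at 6.
754 hashes to 7; 7,8 taken → place at 9.
845 hashes to 7; 7,8,9 taken → place at 10.
273 hashes to 7; 7,8,9,10,11 taken → place at 12.
475 hashes to 9; 9,10,11,12 taken → place at 0.
Table: [475, —, —, —, 321, —, 705, 689, 897, 754, 845, 885, 273]

12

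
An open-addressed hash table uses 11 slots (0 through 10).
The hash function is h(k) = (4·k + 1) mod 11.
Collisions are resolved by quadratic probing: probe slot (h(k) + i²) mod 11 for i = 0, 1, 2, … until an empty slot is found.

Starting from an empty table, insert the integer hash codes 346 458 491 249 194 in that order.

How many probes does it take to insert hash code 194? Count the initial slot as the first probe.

4

346 hashes to 10; slot 10 is free => place at 10.
458 hashes to 7; slot 7 is free => place at 7.
491 hashes to 7; 7 taken => place at 8.
249 hashes to 7; 7,8 taken => place at 0.
194 hashes to 7; 7,8,0 taken => place at 5.
Table: [249, ., ., ., ., 194, ., 458, 491, ., 346]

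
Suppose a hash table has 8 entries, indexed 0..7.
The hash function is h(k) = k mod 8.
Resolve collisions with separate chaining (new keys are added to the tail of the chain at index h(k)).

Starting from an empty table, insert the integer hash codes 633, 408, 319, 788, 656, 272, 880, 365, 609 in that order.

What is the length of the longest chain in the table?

4

633 → bucket 1
408 → bucket 0
319 → bucket 7
788 → bucket 4
656 → bucket 0 (collision)
272 → bucket 0 (collision)
880 → bucket 0 (collision)
365 → bucket 5
609 → bucket 1 (collision)
Final buckets:
0: 408 -> 656 -> 272 -> 880
1: 633 -> 609
2: _
3: _
4: 788
5: 365
6: _
7: 319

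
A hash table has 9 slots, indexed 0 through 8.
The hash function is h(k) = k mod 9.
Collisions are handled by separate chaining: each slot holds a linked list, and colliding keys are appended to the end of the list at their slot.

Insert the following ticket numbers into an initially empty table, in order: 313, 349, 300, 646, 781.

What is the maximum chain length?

4

Insert 313: h=7, bucket 7 empty -> new chain.
Insert 349: h=7, bucket 7 nonempty -> append to chain.
Insert 300: h=3, bucket 3 empty -> new chain.
Insert 646: h=7, bucket 7 nonempty -> append to chain.
Insert 781: h=7, bucket 7 nonempty -> append to chain.
Final buckets:
0: ∅
1: ∅
2: ∅
3: 300
4: ∅
5: ∅
6: ∅
7: 313 -> 349 -> 646 -> 781
8: ∅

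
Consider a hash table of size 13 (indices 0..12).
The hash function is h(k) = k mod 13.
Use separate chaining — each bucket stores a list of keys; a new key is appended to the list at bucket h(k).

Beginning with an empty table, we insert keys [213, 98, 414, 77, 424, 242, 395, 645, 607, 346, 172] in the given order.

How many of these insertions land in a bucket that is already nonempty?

4

213 -> bucket 5
98 -> bucket 7
414 -> bucket 11
77 -> bucket 12
424 -> bucket 8
242 -> bucket 8 (collision)
395 -> bucket 5 (collision)
645 -> bucket 8 (collision)
607 -> bucket 9
346 -> bucket 8 (collision)
172 -> bucket 3
Final buckets:
0: _
1: _
2: _
3: 172
4: _
5: 213 -> 395
6: _
7: 98
8: 424 -> 242 -> 645 -> 346
9: 607
10: _
11: 414
12: 77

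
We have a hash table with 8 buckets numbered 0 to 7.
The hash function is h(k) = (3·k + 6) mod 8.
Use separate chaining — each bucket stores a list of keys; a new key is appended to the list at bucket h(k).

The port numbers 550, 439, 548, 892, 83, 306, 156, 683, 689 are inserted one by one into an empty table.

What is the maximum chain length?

Insert 550: h=0, bucket 0 empty → new chain.
Insert 439: h=3, bucket 3 empty → new chain.
Insert 548: h=2, bucket 2 empty → new chain.
Insert 892: h=2, bucket 2 nonempty → append to chain.
Insert 83: h=7, bucket 7 empty → new chain.
Insert 306: h=4, bucket 4 empty → new chain.
Insert 156: h=2, bucket 2 nonempty → append to chain.
Insert 683: h=7, bucket 7 nonempty → append to chain.
Insert 689: h=1, bucket 1 empty → new chain.
Final buckets:
0: 550
1: 689
2: 548 -> 892 -> 156
3: 439
4: 306
5: ∅
6: ∅
7: 83 -> 683

3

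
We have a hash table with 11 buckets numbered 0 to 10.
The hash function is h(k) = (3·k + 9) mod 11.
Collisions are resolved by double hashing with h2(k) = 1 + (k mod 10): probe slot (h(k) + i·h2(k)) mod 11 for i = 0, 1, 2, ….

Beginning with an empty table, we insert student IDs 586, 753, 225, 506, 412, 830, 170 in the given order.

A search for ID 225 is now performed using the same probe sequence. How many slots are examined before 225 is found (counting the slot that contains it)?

586: h=7 => slot 7
753: h=2 => slot 2
225: h=2, h2=6, probe 2,8 => slot 8
506: h=9 => slot 9
412: h=2, h2=3, probe 2,5 => slot 5
830: h=2, h2=1, probe 2,3 => slot 3
170: h=2, h2=1, probe 2,3,4 => slot 4
Table: [_, _, 753, 830, 170, 412, _, 586, 225, 506, _]
Lookup 225: h=2, h2=6, probe 2,8 → found at 8.

2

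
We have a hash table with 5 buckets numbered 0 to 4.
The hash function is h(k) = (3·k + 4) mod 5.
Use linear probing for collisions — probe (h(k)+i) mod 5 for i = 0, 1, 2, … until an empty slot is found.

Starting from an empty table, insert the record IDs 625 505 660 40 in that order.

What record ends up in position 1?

Insert 625: h=4, slot 4 empty -> index 4.
Insert 505: h=4, slot 4 occupied -> index 0.
Insert 660: h=4, slots 4,0 occupied -> index 1.
Insert 40: h=4, slots 4,0,1 occupied -> index 2.
Table: [505, 660, 40, —, 625]

660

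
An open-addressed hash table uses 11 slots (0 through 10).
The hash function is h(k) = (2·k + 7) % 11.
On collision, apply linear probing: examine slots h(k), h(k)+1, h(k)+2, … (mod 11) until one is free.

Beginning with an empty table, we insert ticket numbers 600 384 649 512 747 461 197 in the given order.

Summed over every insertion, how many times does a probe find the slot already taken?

600: h=8 -> slot 8
384: h=5 -> slot 5
649: h=7 -> slot 7
512: h=8, probe 8,9 -> slot 9
747: h=5, probe 5,6 -> slot 6
461: h=5, probe 5,6,7,8,9,10 -> slot 10
197: h=5, probe 5,6,7,8,9,10,0 -> slot 0
Table: [197, -, -, -, -, 384, 747, 649, 600, 512, 461]

13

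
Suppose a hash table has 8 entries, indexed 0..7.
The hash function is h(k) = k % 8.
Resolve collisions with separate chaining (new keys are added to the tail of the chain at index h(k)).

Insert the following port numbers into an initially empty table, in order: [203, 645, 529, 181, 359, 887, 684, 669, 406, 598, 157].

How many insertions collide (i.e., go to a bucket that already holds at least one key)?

5

Insert 203: h=3, bucket 3 empty -> new chain.
Insert 645: h=5, bucket 5 empty -> new chain.
Insert 529: h=1, bucket 1 empty -> new chain.
Insert 181: h=5, bucket 5 nonempty -> append to chain.
Insert 359: h=7, bucket 7 empty -> new chain.
Insert 887: h=7, bucket 7 nonempty -> append to chain.
Insert 684: h=4, bucket 4 empty -> new chain.
Insert 669: h=5, bucket 5 nonempty -> append to chain.
Insert 406: h=6, bucket 6 empty -> new chain.
Insert 598: h=6, bucket 6 nonempty -> append to chain.
Insert 157: h=5, bucket 5 nonempty -> append to chain.
Final buckets:
0: -
1: 529
2: -
3: 203
4: 684
5: 645 -> 181 -> 669 -> 157
6: 406 -> 598
7: 359 -> 887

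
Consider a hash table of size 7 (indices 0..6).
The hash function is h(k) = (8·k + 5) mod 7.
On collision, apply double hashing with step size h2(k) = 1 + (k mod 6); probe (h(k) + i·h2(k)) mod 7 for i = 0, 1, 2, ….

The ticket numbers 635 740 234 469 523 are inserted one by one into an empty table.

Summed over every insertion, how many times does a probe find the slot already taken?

635 hashes to 3; slot 3 is free => place at 3.
740 hashes to 3, h2=3; 3 taken => place at 6.
234 hashes to 1; slot 1 is free => place at 1.
469 hashes to 5; slot 5 is free => place at 5.
523 hashes to 3, h2=2; 3,5 taken => place at 0.
Table: [523, 234, ∅, 635, ∅, 469, 740]

3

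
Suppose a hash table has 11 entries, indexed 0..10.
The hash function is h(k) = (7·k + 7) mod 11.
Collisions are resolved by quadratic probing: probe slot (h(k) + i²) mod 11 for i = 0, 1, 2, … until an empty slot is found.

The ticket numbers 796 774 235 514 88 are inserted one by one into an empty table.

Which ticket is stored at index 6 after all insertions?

796 hashes to 2; slot 2 is free → place at 2.
774 hashes to 2; 2 taken → place at 3.
235 hashes to 2; 2,3 taken → place at 6.
514 hashes to 8; slot 8 is free → place at 8.
88 hashes to 7; slot 7 is free → place at 7.
Table: [—, —, 796, 774, —, —, 235, 88, 514, —, —]

235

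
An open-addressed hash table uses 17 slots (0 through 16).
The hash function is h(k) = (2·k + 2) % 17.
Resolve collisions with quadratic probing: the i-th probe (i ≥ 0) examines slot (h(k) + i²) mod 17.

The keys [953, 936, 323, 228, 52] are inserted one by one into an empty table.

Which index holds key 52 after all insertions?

Insert 953: h=4, slot 4 empty -> index 4.
Insert 936: h=4, slot 4 occupied -> index 5.
Insert 323: h=2, slot 2 empty -> index 2.
Insert 228: h=16, slot 16 empty -> index 16.
Insert 52: h=4, slots 4,5 occupied -> index 8.
Table: [-, -, 323, -, 953, 936, -, -, 52, -, -, -, -, -, -, -, 228]

8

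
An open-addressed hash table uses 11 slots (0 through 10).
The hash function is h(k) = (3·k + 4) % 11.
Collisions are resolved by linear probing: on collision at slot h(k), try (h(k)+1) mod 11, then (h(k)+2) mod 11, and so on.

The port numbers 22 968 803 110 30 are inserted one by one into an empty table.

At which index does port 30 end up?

Insert 22: h=4, slot 4 empty -> index 4.
Insert 968: h=4, slot 4 occupied -> index 5.
Insert 803: h=4, slots 4,5 occupied -> index 6.
Insert 110: h=4, slots 4,5,6 occupied -> index 7.
Insert 30: h=6, slots 6,7 occupied -> index 8.
Table: [., ., ., ., 22, 968, 803, 110, 30, ., .]

8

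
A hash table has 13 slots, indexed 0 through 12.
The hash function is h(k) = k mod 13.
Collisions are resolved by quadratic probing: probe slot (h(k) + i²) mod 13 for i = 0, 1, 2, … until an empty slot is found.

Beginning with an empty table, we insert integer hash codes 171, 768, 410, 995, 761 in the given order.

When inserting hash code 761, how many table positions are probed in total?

Insert 171: h=2, slot 2 empty → index 2.
Insert 768: h=1, slot 1 empty → index 1.
Insert 410: h=7, slot 7 empty → index 7.
Insert 995: h=7, slot 7 occupied → index 8.
Insert 761: h=7, slots 7,8 occupied → index 11.
Table: [—, 768, 171, —, —, —, —, 410, 995, —, —, 761, —]

3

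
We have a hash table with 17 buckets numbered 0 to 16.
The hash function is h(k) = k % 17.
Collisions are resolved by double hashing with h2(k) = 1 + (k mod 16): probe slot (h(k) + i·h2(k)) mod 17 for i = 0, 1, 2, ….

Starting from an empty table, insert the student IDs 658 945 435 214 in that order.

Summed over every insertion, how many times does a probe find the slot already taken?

658: h=12 -> slot 12
945: h=10 -> slot 10
435: h=10, h2=4, probe 10,14 -> slot 14
214: h=10, h2=7, probe 10,0 -> slot 0
Table: [214, _, _, _, _, _, _, _, _, _, 945, _, 658, _, 435, _, _]

2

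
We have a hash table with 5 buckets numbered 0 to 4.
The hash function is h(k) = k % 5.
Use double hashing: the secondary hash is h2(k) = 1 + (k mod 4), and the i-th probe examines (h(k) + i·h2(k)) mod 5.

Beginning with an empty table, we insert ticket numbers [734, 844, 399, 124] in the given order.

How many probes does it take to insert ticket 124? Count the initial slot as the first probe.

734: h=4 => slot 4
844: h=4, h2=1, probe 4,0 => slot 0
399: h=4, h2=4, probe 4,3 => slot 3
124: h=4, h2=1, probe 4,0,1 => slot 1
Table: [844, 124, _, 399, 734]

3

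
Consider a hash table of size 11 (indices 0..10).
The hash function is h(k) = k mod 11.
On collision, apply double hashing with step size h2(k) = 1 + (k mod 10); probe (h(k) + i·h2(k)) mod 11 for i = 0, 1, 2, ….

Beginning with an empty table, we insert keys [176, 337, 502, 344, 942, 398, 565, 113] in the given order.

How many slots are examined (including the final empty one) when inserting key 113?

5

176 hashes to 0; slot 0 is free → place at 0.
337 hashes to 7; slot 7 is free → place at 7.
502 hashes to 7, h2=3; 7 taken → place at 10.
344 hashes to 3; slot 3 is free → place at 3.
942 hashes to 7, h2=3; 7,10 taken → place at 2.
398 hashes to 2, h2=9; 2,0 taken → place at 9.
565 hashes to 4; slot 4 is free → place at 4.
113 hashes to 3, h2=4; 3,7,0,4 taken → place at 8.
Table: [176, -, 942, 344, 565, -, -, 337, 113, 398, 502]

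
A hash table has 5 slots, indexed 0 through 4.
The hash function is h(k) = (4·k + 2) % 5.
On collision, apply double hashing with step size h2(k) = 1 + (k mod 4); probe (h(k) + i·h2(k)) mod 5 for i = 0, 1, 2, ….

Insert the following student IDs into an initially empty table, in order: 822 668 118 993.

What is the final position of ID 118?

2

822: h=0 => slot 0
668: h=4 => slot 4
118: h=4, h2=3, probe 4,2 => slot 2
993: h=4, h2=2, probe 4,1 => slot 1
Table: [822, 993, 118, -, 668]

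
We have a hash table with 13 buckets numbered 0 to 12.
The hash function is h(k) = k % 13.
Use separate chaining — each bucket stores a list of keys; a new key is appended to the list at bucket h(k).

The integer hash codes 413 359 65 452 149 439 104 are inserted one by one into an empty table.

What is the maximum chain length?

Insert 413: h=10, bucket 10 empty → new chain.
Insert 359: h=8, bucket 8 empty → new chain.
Insert 65: h=0, bucket 0 empty → new chain.
Insert 452: h=10, bucket 10 nonempty → append to chain.
Insert 149: h=6, bucket 6 empty → new chain.
Insert 439: h=10, bucket 10 nonempty → append to chain.
Insert 104: h=0, bucket 0 nonempty → append to chain.
Final buckets:
0: 65 -> 104
1: -
2: -
3: -
4: -
5: -
6: 149
7: -
8: 359
9: -
10: 413 -> 452 -> 439
11: -
12: -

3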